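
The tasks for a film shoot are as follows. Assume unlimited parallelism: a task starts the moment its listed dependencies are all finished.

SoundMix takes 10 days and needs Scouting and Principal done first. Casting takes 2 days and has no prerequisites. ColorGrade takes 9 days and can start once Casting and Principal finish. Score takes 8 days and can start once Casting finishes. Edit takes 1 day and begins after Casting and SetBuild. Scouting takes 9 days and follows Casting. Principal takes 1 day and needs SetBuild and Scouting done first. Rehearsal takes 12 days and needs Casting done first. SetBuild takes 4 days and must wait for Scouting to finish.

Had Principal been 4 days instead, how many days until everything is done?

29

Baseline: Casting→Scouting→SetBuild→Principal→SoundMix = 2+9+4+1+10 = 26 → 26 days.
Principal is on the critical path; changing it to 4 makes that path 29 days.
No other chain overtakes it, so the finish is 29 days.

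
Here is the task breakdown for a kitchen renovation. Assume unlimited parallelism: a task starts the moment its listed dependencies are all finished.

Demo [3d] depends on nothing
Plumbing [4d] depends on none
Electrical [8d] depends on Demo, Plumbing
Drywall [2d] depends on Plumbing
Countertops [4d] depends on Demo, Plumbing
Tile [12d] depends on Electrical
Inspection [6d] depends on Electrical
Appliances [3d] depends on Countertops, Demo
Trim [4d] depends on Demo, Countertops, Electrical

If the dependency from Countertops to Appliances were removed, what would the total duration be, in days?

24

Before: longest chain Plumbing→Electrical→Tile = 4+8+12 = 24, finish 24.
Without Countertops→Appliances, Appliances's earliest start moves from 8 to 3.
The longest chain is now Plumbing→Electrical→Tile = 4+8+12 = 24, so the kitchen renovation takes 24 days.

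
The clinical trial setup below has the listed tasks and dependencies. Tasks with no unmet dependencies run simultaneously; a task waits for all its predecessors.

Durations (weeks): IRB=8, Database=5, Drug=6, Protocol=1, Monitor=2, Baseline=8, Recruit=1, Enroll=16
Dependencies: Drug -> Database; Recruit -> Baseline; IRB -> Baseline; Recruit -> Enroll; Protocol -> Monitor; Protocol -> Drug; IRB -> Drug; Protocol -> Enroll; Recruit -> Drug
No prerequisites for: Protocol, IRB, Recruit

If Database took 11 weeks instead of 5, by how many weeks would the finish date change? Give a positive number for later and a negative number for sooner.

As given, the longest chain is IRB→Drug→Database = 8+6+5 = 19, so the finish is 19 weeks.
Database is on the critical path; changing it to 11 makes that path 25 weeks.
The critical path is still IRB→Drug→Database; finish is now 25 weeks.
Change in finish: 25 − 19 = +6 weeks.

6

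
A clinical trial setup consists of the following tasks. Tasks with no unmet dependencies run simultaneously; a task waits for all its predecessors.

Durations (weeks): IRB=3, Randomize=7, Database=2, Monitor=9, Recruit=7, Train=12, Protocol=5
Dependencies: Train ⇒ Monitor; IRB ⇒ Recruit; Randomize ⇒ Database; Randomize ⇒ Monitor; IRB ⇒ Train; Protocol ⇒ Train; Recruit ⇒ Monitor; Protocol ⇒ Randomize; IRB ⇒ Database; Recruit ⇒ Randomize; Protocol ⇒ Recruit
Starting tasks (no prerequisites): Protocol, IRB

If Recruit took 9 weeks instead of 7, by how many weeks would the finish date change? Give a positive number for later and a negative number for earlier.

As given, the longest chain is Protocol→Recruit→Randomize→Monitor = 5+7+7+9 = 28, so the finish is 28 weeks.
Since Recruit is critical, the +2 change carries straight to that chain (now 30 weeks).
The critical path is still Protocol→Recruit→Randomize→Monitor; finish is now 30 weeks.
Change in finish: 30 − 28 = +2 weeks.

2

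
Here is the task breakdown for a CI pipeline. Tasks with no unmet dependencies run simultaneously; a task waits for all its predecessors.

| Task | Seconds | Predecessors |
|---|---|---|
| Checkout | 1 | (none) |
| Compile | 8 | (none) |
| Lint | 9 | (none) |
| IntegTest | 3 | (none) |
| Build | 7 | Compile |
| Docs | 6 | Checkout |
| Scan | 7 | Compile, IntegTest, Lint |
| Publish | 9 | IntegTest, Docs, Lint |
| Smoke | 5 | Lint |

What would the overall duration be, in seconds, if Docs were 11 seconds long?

21

Critical path before the change: Lint→Publish = 9+9 = 18 giving 18 seconds.
Docs is off the critical path — its longest chain is 16 seconds, giving 2 of slack.
The binding chain switches to Checkout→Docs→Publish = 1+11+9 = 21; finish 21 seconds.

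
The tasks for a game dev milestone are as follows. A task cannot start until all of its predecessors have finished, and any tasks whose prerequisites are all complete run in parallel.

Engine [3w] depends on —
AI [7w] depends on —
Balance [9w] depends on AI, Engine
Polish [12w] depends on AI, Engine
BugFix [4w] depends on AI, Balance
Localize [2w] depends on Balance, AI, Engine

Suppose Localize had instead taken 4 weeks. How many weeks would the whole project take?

20

Critical path before the change: AI→Balance→BugFix = 7+9+4 = 20 giving 20 weeks.
The longest path through Localize is only 18 weeks, so Localize has float 2.
No other chain overtakes it, so the finish is 20 weeks.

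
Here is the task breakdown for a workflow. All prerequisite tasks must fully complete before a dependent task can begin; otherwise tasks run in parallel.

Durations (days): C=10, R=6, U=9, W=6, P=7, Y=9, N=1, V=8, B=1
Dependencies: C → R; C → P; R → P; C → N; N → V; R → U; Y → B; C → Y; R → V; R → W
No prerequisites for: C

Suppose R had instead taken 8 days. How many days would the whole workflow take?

Critical path before the change: C→R→U = 10+6+9 = 25 giving 25 days.
R is on the critical path; changing it to 8 makes that path 27 days.
The critical path is still C→R→U; finish is now 27 days.

27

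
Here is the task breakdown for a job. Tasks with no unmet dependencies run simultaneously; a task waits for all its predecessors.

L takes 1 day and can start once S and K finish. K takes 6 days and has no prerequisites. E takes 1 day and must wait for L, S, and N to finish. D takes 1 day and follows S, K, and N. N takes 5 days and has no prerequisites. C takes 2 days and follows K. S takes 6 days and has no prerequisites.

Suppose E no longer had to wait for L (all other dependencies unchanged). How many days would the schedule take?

Before: longest chain K→L→E = 6+1+1 = 8, finish 8.
Without L→E, E's earliest start moves from 7 to 6.
After: K→C = 6+2 = 8 → 8 days.

8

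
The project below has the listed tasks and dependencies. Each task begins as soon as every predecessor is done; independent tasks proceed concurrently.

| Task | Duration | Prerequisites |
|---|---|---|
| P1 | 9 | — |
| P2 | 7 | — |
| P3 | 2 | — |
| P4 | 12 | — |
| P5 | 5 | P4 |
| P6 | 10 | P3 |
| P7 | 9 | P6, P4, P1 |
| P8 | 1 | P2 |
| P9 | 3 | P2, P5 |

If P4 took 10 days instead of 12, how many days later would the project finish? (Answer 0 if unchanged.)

Critical path before the change: P4→P7 = 12+9 = 21 giving 21 days.
P4 lies on that path, so at 10 days the path becomes 19 days.
Now P3→P6→P7 = 2+10+9 = 21 is longest, so the finish becomes 21 days.
Change in finish: 21 − 21 = +0 days.

0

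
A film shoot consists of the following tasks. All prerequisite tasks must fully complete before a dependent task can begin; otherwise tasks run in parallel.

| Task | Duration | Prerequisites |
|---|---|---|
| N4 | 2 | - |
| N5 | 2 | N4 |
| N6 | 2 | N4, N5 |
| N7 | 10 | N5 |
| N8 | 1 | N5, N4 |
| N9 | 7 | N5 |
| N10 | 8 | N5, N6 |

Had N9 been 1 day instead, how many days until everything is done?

Actual critical path: N4→N5→N6→N10 = 2+2+2+8 = 14 ⇒ 14 days.
N9 is off the critical path — its longest chain is 11 days, giving 3 of slack.
The critical path is still N4→N5→N6→N10; finish is now 14 days.

14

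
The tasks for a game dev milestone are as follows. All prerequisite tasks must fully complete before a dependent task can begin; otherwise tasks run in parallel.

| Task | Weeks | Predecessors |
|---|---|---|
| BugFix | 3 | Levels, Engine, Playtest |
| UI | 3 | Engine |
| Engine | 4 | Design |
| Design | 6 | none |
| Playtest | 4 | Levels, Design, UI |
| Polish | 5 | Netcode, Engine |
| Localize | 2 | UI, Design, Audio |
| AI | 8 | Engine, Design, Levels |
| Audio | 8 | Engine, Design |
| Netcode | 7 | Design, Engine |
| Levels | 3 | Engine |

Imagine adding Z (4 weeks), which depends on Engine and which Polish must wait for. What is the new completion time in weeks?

Originally the project takes 22 weeks.
With Z inserted, Polish now waits for max(Netcode, Engine, Z).
New critical path: Design→Engine→Netcode→Polish = 6+4+7+5 = 22 ⇒ 22 weeks.

22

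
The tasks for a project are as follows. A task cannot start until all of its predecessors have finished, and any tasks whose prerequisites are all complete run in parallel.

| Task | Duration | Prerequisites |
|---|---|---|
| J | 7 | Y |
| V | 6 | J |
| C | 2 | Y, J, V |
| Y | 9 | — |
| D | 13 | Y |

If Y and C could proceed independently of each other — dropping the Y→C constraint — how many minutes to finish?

24

With the dependency in place, Y→J→V→C = 9+7+6+2 = 24 sets the finish at 24 minutes.
Dropping Y→C doesn't change C's earliest start (22); another predecessor still binds.
New critical path: Y→J→V→C = 9+7+6+2 = 24 ⇒ 24 minutes.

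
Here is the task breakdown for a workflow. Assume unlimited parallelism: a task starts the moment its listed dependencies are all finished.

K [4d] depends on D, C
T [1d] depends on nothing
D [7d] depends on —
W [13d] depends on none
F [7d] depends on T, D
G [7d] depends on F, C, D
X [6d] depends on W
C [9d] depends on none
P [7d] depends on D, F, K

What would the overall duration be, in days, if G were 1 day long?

The binding path is D→F→G = 7+7+7 = 21; finish at 21 days.
G is on the critical path; changing it to 1 makes that path 15 days.
Now D→F→P = 7+7+7 = 21 is longest, so the finish becomes 21 days.

21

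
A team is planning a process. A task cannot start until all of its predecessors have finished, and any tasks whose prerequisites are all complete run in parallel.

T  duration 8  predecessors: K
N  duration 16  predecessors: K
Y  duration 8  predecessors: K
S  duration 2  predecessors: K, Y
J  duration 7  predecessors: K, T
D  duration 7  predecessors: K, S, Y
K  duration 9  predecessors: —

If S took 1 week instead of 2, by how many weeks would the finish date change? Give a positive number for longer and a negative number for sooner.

Baseline: K→Y→S→D = 9+8+2+7 = 26 → 26 weeks.
Since S is critical, the -1 change carries straight to that chain (now 25 weeks).
No other chain overtakes it, so the finish is 25 weeks.
Change in finish: 25 − 26 = -1 weeks.

-1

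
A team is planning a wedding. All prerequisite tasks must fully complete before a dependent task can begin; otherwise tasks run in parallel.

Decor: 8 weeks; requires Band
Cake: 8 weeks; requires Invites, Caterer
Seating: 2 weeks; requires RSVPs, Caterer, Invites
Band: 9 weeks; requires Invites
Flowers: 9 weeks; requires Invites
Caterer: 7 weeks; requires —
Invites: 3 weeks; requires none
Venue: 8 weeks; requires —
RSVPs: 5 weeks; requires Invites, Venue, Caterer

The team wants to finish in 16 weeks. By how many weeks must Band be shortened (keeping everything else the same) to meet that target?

Current finish: 20 weeks; target: 16.
Band is on every critical path, so each week cut from Band cuts the finish by one (this holds down to a finish of 15).
Need 20 − 16 = 4 weeks off Band → Band becomes 5 weeks, finish becomes 16.

4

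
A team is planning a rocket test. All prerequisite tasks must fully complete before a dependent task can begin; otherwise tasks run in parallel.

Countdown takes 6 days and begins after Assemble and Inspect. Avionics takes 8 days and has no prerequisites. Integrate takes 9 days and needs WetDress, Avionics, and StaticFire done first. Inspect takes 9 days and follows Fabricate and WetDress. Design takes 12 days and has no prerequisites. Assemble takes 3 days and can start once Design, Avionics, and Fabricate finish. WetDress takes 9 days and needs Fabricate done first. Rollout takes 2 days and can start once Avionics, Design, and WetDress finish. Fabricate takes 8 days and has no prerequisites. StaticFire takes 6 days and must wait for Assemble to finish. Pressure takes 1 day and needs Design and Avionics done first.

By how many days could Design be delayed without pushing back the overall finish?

Fabricate→WetDress→Inspect→Countdown = 8+9+9+6 = 32 sets the makespan at 32 days.
Design finishes as early as 12 and must finish by 14.
Float = 32 − 30 = 2.

2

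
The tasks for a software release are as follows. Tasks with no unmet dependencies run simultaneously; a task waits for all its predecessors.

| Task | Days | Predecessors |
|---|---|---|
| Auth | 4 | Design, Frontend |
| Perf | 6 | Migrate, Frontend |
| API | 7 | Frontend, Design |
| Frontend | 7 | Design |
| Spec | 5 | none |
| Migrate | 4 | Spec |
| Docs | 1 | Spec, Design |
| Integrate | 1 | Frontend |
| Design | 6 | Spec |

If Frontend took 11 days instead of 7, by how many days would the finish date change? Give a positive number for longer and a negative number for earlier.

4

Critical path before the change: Spec→Design→Frontend→API = 5+6+7+7 = 25 giving 25 days.
Frontend lies on that path, so at 11 days the path becomes 29 days.
That remains the longest chain; total 29 days.
Change in finish: 29 − 25 = +4 days.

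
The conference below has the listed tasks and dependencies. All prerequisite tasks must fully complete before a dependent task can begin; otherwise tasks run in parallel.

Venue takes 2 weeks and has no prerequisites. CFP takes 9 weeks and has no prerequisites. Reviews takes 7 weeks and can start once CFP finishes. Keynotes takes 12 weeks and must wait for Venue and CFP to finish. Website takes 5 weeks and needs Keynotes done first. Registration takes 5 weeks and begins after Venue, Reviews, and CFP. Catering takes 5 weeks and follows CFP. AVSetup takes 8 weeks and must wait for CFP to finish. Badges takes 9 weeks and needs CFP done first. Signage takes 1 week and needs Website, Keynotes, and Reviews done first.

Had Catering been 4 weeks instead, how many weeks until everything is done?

27

As given, the longest chain is CFP→Keynotes→Website→Signage = 9+12+5+1 = 27, so the finish is 27 weeks.
Catering has 13 weeks of float (longest path through it is 14).
The critical path is still CFP→Keynotes→Website→Signage; finish is now 27 weeks.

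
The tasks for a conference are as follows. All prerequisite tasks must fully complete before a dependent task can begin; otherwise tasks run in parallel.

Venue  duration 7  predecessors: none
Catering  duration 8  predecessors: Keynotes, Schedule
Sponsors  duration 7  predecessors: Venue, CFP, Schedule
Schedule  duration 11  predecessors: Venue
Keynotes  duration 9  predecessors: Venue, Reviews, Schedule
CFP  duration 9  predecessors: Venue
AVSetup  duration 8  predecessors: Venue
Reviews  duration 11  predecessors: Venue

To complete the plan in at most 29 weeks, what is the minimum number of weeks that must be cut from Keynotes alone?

Current finish: 35 weeks; target: 29.
Keynotes is on every critical path, so each week cut from Keynotes cuts the finish by one (this holds down to a finish of 27).
Need 35 − 29 = 6 weeks off Keynotes → Keynotes becomes 3 weeks, finish becomes 29.

6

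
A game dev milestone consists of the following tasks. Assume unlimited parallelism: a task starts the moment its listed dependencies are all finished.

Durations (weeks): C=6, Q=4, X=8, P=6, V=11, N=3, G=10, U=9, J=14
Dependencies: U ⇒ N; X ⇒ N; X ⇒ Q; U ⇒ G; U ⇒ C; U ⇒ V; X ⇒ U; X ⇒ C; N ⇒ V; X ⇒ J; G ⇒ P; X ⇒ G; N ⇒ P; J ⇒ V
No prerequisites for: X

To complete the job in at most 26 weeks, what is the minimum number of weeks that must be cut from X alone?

Current finish: 33 weeks; target: 26.
X is on every critical path, so each week cut from X cuts the finish by one (this holds down to a finish of 26).
Need 33 − 26 = 7 weeks off X → X becomes 1 week, finish becomes 26.

7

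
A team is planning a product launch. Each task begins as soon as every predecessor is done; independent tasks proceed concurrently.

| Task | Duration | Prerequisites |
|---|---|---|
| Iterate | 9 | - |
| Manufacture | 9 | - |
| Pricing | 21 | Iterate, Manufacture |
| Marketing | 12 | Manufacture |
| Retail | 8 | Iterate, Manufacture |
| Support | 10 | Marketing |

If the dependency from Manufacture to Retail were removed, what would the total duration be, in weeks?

Before: longest chain Manufacture→Marketing→Support = 9+12+10 = 31, finish 31.
Dropping Manufacture→Retail doesn't change Retail's earliest start (9); another predecessor still binds.
New critical path: Manufacture→Marketing→Support = 9+12+10 = 31 ⇒ 31 weeks.

31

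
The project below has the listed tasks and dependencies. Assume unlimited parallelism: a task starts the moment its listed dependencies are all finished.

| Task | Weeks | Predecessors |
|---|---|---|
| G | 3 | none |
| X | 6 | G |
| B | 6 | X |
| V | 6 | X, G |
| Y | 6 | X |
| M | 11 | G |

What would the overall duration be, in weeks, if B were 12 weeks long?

21

Actual critical path: G→X→B = 3+6+6 = 15 ⇒ 15 weeks.
B is on the critical path; changing it to 12 makes that path 21 weeks.
The critical path is still G→X→B; finish is now 21 weeks.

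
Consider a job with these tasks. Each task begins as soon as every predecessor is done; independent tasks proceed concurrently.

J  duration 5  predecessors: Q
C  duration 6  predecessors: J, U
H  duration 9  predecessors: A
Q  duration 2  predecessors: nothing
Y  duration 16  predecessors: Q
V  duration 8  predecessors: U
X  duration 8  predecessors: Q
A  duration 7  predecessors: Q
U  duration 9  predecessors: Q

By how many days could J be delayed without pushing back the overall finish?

6

Critical path: Q→U→V = 2+9+8 = 19, so the finish is 19 days.
J finishes as early as 7 and must finish by 13.
Slack of J = 8 − 2 = 6 days.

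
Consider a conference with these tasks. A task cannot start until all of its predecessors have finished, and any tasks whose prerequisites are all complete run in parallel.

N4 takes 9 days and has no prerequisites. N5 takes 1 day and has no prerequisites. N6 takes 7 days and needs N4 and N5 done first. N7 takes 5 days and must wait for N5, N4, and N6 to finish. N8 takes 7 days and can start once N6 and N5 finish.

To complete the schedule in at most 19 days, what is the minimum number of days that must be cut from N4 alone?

4

Current finish: 23 days; target: 19.
N4 is on every critical path, so each day cut from N4 cuts the finish by one (this holds down to a finish of 15).
Need 23 − 19 = 4 days off N4 → N4 becomes 5 days, finish becomes 19.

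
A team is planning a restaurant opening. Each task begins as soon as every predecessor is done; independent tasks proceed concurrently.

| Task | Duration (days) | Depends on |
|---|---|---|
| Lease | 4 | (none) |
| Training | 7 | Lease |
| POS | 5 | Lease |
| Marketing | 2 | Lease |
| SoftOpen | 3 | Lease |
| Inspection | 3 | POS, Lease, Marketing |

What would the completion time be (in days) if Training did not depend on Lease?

12

With the dependency in place, Lease→POS→Inspection = 4+5+3 = 12 sets the finish at 12 days.
Without Lease→Training, Training's earliest start moves from 4 to 0.
New critical path: Lease→POS→Inspection = 4+5+3 = 12 ⇒ 12 days.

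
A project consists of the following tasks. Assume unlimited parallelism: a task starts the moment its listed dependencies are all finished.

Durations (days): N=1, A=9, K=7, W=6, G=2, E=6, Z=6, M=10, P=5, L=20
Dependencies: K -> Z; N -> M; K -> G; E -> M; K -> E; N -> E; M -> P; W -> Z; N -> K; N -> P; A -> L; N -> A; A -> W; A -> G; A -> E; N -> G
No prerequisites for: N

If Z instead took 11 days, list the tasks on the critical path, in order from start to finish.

Critical path before the change: N→A→E→M→P = 1+9+6+10+5 = 31 giving 31 days.
Z has 9 days of float (longest path through it is 22).
No other chain overtakes it, so the finish is 31 days.

N, A, E, M, P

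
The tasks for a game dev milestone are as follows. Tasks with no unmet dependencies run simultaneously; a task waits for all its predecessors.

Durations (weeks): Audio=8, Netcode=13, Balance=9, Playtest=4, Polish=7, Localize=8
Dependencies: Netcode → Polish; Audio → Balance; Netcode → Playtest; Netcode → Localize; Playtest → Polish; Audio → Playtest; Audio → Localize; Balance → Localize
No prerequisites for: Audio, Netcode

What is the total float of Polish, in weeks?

Critical path: Audio→Balance→Localize = 8+9+8 = 25, so the finish is 25 weeks.
Longest path through Polish: 24 weeks (earliest finish 24, latest finish 25).
Float = 25 − 24 = 1.

1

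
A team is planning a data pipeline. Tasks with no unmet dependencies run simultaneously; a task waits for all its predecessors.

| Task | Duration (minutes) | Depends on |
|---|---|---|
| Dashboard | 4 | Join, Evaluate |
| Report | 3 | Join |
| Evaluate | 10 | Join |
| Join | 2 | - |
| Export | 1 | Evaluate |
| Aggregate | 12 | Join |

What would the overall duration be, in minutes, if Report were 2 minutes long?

Actual critical path: Join→Evaluate→Dashboard = 2+10+4 = 16 ⇒ 16 minutes.
Report is off the critical path — its longest chain is 5 minutes, giving 11 of slack.
That remains the longest chain; total 16 minutes.

16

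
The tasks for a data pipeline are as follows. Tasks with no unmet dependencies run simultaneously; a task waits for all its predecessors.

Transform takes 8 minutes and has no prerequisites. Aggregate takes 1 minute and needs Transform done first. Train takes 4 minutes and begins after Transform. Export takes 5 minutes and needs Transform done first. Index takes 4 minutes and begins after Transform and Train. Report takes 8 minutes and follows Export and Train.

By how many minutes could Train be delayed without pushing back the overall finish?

Critical path: Transform→Export→Report = 8+5+8 = 21, so the finish is 21 minutes.
Longest path through Train: 20 minutes (earliest finish 12, latest finish 13).
So Train can slip 13 − 12 = 1 minute.

1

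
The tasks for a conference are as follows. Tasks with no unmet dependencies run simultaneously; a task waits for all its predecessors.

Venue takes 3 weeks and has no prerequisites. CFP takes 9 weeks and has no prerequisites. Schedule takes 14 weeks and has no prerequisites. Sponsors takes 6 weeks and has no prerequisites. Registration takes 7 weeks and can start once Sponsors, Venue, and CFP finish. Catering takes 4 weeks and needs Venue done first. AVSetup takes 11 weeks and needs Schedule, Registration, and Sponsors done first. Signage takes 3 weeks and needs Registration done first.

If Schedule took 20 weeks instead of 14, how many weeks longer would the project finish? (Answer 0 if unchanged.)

4

Critical path before the change: CFP→Registration→AVSetup = 9+7+11 = 27 giving 27 weeks.
Schedule is off the critical path — its longest chain is 25 weeks, giving 2 of slack.
New critical path: Schedule→AVSetup = 20+11 = 31 ⇒ 31 weeks.
Change in finish: 31 − 27 = +4 weeks.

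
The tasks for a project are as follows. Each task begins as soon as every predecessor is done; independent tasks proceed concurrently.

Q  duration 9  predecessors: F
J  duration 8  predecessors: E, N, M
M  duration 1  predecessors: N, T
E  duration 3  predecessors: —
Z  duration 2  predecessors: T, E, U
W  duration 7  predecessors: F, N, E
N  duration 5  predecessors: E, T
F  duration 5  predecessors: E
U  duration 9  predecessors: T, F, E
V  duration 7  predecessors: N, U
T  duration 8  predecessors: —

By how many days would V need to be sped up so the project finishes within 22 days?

2

Current finish: 24 days; target: 22.
V is on every critical path, so each day cut from V cuts the finish by one (this holds down to a finish of 22).
Need 24 − 22 = 2 days off V → V becomes 5 days, finish becomes 22.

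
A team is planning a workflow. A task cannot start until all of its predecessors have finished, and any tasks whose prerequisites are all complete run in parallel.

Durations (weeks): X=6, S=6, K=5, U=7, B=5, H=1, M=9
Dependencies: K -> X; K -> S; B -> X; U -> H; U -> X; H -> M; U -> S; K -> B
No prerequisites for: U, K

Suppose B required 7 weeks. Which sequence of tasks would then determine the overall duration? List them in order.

K, B, X

Baseline: U→H→M = 7+1+9 = 17 → 17 weeks.
B has 1 week of float (longest path through it is 16).
New critical path: K→B→X = 5+7+6 = 18 ⇒ 18 weeks.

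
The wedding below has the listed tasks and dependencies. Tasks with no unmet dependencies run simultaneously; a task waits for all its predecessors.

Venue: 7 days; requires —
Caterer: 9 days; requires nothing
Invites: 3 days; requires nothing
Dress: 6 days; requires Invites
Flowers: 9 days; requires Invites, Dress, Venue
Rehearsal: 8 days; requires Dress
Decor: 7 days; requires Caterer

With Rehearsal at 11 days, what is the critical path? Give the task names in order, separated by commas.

Invites, Dress, Rehearsal

As given, the longest chain is Invites→Dress→Flowers = 3+6+9 = 18, so the finish is 18 days.
Rehearsal is off the critical path — its longest chain is 17 days, giving 1 of slack.
The binding chain switches to Invites→Dress→Rehearsal = 3+6+11 = 20; finish 20 days.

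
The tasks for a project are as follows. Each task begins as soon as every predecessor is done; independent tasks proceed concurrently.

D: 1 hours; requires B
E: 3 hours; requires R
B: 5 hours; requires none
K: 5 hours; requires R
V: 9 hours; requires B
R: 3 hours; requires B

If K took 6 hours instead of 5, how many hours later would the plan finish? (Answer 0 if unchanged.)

0

Actual critical path: B→V = 5+9 = 14 ⇒ 14 hours.
K has 1 hour of float (longest path through it is 13).
Now B→R→K = 5+3+6 = 14 is longest, so the finish becomes 14 hours.
Change in finish: 14 − 14 = +0 hours.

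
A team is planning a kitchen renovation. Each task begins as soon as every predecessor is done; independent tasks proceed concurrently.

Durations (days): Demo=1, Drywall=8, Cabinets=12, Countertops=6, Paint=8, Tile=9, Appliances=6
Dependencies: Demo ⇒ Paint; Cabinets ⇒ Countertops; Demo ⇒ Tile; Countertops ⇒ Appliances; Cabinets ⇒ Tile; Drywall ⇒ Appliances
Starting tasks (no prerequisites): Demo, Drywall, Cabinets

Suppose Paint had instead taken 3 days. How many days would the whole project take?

24

The binding path is Cabinets→Countertops→Appliances = 12+6+6 = 24; finish at 24 days.
Paint has 15 days of float (longest path through it is 9).
No other chain overtakes it, so the finish is 24 days.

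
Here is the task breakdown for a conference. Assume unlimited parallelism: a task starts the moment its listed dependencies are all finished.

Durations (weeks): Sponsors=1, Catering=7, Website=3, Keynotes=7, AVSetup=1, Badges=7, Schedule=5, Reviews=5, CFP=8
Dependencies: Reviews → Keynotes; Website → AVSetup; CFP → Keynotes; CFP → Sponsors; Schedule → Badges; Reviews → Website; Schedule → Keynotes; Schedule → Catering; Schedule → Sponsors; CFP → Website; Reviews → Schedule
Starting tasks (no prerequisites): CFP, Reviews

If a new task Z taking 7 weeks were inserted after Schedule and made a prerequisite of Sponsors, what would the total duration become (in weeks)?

18

Originally the conference takes 17 weeks.
With Z inserted, Sponsors now waits for max(CFP, Schedule, Z).
New critical path: Reviews→Schedule→Z→Sponsors = 5+5+7+1 = 18 ⇒ 18 weeks.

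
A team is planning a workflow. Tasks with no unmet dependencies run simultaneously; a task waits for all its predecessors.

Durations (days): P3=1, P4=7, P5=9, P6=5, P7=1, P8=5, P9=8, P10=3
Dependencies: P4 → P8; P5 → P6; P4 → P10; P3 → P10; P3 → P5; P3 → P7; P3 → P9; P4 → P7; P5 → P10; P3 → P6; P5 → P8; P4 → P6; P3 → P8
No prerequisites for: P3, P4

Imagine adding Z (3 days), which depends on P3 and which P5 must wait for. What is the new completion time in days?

18

Originally the plan takes 15 days.
With Z inserted, P5 now waits for max(P3, Z).
New critical path: P3→Z→P5→P6 = 1+3+9+5 = 18 ⇒ 18 days.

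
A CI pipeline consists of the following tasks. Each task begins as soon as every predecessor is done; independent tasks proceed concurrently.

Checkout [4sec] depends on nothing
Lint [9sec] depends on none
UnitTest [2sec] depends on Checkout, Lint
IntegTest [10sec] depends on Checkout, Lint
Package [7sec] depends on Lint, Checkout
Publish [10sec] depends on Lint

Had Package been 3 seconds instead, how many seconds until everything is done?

Actual critical path: Lint→IntegTest = 9+10 = 19 ⇒ 19 seconds.
Package has 3 seconds of float (longest path through it is 16).
The critical path is still Lint→IntegTest; finish is now 19 seconds.

19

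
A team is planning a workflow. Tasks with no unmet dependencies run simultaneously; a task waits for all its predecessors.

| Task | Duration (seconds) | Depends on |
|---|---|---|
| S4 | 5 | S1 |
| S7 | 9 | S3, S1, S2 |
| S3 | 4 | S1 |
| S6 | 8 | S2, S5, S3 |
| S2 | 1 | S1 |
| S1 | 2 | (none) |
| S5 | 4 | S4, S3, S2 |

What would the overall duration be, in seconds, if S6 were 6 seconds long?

17

Critical path before the change: S1→S4→S5→S6 = 2+5+4+8 = 19 giving 19 seconds.
S6 is on the critical path; changing it to 6 makes that path 17 seconds.
No other chain overtakes it, so the finish is 17 seconds.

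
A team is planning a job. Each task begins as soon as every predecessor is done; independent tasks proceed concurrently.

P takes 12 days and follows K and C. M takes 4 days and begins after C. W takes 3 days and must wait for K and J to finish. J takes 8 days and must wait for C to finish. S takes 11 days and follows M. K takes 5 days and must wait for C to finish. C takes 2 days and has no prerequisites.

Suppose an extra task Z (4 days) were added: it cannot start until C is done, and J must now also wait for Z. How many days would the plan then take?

Originally the plan takes 19 days.
With Z inserted, J now waits for max(C, Z).
New critical path: C→K→P = 2+5+12 = 19 ⇒ 19 days.

19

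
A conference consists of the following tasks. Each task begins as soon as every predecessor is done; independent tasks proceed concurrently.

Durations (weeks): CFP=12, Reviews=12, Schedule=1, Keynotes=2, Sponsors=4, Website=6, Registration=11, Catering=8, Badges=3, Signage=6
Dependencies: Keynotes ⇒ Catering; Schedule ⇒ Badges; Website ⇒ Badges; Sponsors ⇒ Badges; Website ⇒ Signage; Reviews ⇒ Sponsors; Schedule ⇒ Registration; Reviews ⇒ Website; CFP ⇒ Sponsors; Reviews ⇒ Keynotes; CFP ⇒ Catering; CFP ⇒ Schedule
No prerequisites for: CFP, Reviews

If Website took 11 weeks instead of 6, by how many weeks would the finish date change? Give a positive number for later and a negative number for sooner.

5

The binding path is Reviews→Website→Signage = 12+6+6 = 24; finish at 24 weeks.
Since Website is critical, the +5 change carries straight to that chain (now 29 weeks).
That remains the longest chain; total 29 weeks.
Change in finish: 29 − 24 = +5 weeks.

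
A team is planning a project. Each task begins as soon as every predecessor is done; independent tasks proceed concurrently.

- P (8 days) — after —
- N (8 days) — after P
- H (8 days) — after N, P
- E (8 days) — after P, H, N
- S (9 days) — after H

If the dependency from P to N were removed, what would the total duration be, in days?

25

Original critical path: P→N→H→S = 8+8+8+9 = 33 ⇒ 33 days.
Without P→N, N's earliest start moves from 8 to 0.
New critical path: P→H→S = 8+8+9 = 25 ⇒ 25 days.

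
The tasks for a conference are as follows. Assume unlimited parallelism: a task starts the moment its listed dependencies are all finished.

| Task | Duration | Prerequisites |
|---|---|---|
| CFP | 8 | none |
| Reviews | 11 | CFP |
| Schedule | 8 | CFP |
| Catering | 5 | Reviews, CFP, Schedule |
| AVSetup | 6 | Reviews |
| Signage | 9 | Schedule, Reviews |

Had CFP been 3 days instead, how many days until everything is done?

23

Actual critical path: CFP→Reviews→Signage = 8+11+9 = 28 ⇒ 28 days.
CFP is on the critical path; changing it to 3 makes that path 23 days.
No other chain overtakes it, so the finish is 23 days.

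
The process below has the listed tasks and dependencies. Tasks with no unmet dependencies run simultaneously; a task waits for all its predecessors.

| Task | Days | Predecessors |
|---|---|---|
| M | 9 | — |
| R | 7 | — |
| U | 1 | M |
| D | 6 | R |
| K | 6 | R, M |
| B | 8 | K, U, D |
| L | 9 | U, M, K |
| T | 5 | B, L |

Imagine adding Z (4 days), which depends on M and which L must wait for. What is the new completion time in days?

Originally the schedule takes 29 days.
With Z inserted, L now waits for max(U, M, K, Z).
New critical path: M→K→L→T = 9+6+9+5 = 29 ⇒ 29 days.

29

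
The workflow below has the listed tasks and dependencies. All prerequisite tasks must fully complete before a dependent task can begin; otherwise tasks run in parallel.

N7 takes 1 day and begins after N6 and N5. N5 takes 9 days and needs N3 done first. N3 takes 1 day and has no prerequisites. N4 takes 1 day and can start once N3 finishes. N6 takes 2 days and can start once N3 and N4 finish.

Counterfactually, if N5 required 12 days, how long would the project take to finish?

Baseline: N3→N5→N7 = 1+9+1 = 11 → 11 days.
N5 is on the critical path; changing it to 12 makes that path 14 days.
No other chain overtakes it, so the finish is 14 days.

14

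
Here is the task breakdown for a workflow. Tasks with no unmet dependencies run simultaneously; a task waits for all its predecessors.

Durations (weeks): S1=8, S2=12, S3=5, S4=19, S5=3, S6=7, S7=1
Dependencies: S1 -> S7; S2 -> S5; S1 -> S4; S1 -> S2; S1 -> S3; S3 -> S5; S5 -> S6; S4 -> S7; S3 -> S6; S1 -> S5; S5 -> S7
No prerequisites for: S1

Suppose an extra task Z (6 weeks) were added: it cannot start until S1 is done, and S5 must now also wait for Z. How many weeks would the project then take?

Originally the project takes 30 weeks.
With Z inserted, S5 now waits for max(S3, S2, S1, Z).
New critical path: S1→S2→S5→S6 = 8+12+3+7 = 30 ⇒ 30 weeks.

30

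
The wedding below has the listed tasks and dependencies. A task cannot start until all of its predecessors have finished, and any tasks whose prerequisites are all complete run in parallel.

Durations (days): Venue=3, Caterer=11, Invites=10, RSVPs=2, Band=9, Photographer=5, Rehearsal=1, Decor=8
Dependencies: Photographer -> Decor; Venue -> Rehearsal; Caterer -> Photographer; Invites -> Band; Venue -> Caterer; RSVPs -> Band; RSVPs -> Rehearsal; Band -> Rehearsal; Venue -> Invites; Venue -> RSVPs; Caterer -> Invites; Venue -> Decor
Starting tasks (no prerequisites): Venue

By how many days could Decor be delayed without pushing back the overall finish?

7

The longest chain is Venue→Caterer→Invites→Band→Rehearsal = 3+11+10+9+1 = 34; overall finish 34 days.
Longest path through Decor: 27 days (earliest finish 27, latest finish 34).
Slack of Decor = 26 − 19 = 7 days.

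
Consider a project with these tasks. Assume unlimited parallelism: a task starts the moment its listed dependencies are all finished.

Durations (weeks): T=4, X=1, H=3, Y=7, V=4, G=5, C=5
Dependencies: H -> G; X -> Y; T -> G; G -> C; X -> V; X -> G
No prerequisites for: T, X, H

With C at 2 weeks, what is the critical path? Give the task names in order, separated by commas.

Baseline: T→G→C = 4+5+5 = 14 → 14 weeks.
C is on the critical path; changing it to 2 makes that path 11 weeks.
That remains the longest chain; total 11 weeks.

T, G, C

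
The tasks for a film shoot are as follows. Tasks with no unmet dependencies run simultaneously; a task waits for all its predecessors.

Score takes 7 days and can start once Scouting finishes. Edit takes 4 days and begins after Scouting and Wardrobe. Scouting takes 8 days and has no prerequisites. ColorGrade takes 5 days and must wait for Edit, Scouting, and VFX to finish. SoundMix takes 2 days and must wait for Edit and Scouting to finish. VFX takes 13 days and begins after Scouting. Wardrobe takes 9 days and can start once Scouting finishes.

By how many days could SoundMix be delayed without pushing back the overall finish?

3

Critical path: Scouting→Wardrobe→Edit→ColorGrade = 8+9+4+5 = 26, so the finish is 26 days.
SoundMix finishes as early as 23 and must finish by 26.
Slack of SoundMix = 24 − 21 = 3 days.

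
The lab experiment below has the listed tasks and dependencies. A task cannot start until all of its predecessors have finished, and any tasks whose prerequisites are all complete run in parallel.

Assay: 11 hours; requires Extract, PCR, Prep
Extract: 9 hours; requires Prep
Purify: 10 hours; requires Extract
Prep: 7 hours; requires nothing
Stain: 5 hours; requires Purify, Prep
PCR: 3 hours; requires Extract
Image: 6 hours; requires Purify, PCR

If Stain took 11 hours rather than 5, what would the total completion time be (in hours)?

Actual critical path: Prep→Extract→Purify→Image = 7+9+10+6 = 32 ⇒ 32 hours.
The longest path through Stain is only 31 hours, so Stain has float 1.
Now Prep→Extract→Purify→Stain = 7+9+10+11 = 37 is longest, so the finish becomes 37 hours.

37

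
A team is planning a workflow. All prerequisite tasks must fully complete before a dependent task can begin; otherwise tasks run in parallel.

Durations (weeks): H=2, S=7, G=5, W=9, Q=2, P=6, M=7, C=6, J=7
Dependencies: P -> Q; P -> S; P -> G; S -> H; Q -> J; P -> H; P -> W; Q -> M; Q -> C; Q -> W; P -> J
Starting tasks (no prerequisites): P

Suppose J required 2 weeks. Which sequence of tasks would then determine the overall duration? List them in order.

P, Q, W

Critical path before the change: P→Q→W = 6+2+9 = 17 giving 17 weeks.
J is off the critical path — its longest chain is 15 weeks, giving 2 of slack.
That remains the longest chain; total 17 weeks.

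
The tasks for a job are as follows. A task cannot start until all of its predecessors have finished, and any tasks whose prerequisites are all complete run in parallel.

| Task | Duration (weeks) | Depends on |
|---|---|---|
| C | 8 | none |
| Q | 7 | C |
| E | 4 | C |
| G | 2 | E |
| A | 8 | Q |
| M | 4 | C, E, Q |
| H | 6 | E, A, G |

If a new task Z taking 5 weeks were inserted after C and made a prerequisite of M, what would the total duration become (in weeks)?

Originally the job takes 29 weeks.
With Z inserted, M now waits for max(C, E, Q, Z).
New critical path: C→Q→A→H = 8+7+8+6 = 29 ⇒ 29 weeks.

29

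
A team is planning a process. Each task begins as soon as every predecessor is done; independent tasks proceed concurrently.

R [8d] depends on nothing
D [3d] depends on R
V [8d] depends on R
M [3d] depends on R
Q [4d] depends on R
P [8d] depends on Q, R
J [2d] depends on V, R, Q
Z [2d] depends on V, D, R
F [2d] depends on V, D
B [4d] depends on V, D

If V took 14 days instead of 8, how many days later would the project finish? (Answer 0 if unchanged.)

Actual critical path: R→V→B = 8+8+4 = 20 ⇒ 20 days.
V lies on that path, so at 14 days the path becomes 26 days.
That remains the longest chain; total 26 days.
Change in finish: 26 − 20 = +6 days.

6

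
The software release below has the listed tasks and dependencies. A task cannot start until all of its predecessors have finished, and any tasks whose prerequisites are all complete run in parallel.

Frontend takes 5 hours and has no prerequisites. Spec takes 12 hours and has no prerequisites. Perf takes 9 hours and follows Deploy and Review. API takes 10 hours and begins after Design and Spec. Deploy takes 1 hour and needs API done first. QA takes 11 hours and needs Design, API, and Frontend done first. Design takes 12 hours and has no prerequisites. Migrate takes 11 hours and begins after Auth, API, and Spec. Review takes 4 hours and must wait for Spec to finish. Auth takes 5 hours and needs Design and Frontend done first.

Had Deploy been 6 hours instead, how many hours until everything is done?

Actual critical path: Spec→API→Migrate = 12+10+11 = 33 ⇒ 33 hours.
Deploy has 1 hour of float (longest path through it is 32).
Now Spec→API→Deploy→Perf = 12+10+6+9 = 37 is longest, so the finish becomes 37 hours.

37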